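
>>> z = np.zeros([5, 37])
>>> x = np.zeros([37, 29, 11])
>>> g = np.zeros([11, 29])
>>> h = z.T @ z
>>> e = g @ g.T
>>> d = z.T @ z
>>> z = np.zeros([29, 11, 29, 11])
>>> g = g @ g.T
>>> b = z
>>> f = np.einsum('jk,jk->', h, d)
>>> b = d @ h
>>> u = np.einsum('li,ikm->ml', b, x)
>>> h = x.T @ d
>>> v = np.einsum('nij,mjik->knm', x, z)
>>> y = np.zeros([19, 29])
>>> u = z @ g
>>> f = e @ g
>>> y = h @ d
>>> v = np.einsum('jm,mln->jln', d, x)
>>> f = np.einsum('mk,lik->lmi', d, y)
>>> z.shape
(29, 11, 29, 11)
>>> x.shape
(37, 29, 11)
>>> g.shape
(11, 11)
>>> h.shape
(11, 29, 37)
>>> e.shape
(11, 11)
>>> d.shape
(37, 37)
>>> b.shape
(37, 37)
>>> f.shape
(11, 37, 29)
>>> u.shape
(29, 11, 29, 11)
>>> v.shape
(37, 29, 11)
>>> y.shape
(11, 29, 37)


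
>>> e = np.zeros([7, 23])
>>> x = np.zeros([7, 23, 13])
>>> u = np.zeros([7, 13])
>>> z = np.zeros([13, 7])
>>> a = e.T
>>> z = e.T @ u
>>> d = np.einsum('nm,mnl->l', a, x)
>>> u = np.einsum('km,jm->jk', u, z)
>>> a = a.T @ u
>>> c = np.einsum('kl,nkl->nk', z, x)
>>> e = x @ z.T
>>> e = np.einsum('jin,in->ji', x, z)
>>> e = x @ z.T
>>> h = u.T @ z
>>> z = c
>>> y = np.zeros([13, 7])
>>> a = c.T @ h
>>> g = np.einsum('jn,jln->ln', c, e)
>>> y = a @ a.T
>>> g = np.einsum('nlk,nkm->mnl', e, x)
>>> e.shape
(7, 23, 23)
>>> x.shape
(7, 23, 13)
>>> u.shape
(23, 7)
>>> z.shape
(7, 23)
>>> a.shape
(23, 13)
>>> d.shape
(13,)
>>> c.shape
(7, 23)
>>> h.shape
(7, 13)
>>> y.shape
(23, 23)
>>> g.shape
(13, 7, 23)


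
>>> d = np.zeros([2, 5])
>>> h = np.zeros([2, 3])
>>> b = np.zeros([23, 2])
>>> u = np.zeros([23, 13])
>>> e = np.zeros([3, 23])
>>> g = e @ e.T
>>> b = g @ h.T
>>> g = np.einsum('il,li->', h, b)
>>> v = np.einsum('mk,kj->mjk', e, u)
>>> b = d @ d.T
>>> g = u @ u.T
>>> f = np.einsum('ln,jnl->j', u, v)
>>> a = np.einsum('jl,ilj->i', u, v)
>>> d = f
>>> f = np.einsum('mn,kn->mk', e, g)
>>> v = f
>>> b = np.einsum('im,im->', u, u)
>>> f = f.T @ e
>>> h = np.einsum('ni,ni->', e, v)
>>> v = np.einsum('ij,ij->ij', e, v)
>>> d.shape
(3,)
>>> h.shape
()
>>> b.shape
()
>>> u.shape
(23, 13)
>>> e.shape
(3, 23)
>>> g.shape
(23, 23)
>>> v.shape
(3, 23)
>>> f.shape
(23, 23)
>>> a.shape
(3,)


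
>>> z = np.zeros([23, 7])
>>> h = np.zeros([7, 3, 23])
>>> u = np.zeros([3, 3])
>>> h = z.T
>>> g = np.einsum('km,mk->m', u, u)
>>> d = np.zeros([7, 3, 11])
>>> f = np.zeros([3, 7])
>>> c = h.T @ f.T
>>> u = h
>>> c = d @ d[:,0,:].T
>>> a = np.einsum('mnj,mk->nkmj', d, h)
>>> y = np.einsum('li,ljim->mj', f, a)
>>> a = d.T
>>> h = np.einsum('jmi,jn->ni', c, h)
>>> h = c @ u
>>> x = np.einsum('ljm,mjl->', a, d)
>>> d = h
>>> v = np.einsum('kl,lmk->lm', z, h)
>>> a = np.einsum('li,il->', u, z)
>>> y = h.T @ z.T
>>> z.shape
(23, 7)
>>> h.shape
(7, 3, 23)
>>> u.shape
(7, 23)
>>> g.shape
(3,)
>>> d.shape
(7, 3, 23)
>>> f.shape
(3, 7)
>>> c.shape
(7, 3, 7)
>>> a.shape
()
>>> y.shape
(23, 3, 23)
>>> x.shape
()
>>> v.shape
(7, 3)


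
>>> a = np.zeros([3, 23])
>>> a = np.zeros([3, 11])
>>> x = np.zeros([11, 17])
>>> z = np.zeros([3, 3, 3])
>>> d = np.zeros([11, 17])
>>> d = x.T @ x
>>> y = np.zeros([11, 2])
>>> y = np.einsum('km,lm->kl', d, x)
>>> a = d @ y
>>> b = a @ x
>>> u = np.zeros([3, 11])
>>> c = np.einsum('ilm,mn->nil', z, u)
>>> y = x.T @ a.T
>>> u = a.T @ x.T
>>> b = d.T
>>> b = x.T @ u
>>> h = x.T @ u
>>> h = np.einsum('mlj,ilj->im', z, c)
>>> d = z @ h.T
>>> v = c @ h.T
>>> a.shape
(17, 11)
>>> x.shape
(11, 17)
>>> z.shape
(3, 3, 3)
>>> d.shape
(3, 3, 11)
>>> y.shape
(17, 17)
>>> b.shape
(17, 11)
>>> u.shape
(11, 11)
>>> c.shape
(11, 3, 3)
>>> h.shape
(11, 3)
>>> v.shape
(11, 3, 11)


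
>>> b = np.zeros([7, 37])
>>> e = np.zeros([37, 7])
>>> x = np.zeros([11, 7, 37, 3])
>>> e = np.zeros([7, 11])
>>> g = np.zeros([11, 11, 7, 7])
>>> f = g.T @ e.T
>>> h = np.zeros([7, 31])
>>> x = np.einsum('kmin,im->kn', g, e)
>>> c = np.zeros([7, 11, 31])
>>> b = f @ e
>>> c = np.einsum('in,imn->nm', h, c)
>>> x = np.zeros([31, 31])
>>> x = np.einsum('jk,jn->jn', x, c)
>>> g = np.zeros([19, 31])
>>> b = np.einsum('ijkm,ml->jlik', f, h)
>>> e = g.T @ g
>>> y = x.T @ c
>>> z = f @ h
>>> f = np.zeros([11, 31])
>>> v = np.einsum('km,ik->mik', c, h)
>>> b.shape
(7, 31, 7, 11)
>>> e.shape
(31, 31)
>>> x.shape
(31, 11)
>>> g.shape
(19, 31)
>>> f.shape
(11, 31)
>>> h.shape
(7, 31)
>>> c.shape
(31, 11)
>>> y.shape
(11, 11)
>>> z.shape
(7, 7, 11, 31)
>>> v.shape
(11, 7, 31)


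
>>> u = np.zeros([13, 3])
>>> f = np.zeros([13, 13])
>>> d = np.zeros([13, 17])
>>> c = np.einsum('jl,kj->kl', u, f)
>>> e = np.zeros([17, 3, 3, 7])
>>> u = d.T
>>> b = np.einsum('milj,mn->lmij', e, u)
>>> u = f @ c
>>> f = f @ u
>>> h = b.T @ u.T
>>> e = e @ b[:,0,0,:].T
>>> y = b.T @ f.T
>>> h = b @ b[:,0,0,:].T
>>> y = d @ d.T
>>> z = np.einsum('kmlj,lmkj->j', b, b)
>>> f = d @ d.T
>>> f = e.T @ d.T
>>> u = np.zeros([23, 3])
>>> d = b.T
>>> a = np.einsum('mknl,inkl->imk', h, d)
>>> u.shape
(23, 3)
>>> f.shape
(3, 3, 3, 13)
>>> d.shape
(7, 3, 17, 3)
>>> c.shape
(13, 3)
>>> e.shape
(17, 3, 3, 3)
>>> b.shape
(3, 17, 3, 7)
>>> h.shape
(3, 17, 3, 3)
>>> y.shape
(13, 13)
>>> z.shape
(7,)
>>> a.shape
(7, 3, 17)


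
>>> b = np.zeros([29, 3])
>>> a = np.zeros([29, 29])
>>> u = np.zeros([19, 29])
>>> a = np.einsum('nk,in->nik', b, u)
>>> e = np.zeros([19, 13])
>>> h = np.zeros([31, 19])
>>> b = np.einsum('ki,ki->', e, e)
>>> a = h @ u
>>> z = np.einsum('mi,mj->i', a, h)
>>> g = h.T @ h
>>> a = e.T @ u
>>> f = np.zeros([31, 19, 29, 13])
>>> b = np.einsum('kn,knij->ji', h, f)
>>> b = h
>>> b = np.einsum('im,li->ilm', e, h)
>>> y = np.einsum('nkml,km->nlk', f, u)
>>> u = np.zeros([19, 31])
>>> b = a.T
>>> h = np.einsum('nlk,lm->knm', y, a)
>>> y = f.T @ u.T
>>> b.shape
(29, 13)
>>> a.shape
(13, 29)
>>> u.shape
(19, 31)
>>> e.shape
(19, 13)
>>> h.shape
(19, 31, 29)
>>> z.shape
(29,)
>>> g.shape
(19, 19)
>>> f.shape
(31, 19, 29, 13)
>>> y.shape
(13, 29, 19, 19)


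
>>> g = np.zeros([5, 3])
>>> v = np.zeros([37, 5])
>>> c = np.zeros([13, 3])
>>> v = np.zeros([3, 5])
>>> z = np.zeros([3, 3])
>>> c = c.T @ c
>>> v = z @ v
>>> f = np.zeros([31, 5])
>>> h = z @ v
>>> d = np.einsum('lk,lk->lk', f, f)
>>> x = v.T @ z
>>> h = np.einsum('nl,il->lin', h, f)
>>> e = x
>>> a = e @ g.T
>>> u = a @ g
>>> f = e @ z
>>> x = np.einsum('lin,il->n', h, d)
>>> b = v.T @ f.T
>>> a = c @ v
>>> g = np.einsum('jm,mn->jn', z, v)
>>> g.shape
(3, 5)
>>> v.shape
(3, 5)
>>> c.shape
(3, 3)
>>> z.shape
(3, 3)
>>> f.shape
(5, 3)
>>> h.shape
(5, 31, 3)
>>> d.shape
(31, 5)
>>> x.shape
(3,)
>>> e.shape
(5, 3)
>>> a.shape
(3, 5)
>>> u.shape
(5, 3)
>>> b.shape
(5, 5)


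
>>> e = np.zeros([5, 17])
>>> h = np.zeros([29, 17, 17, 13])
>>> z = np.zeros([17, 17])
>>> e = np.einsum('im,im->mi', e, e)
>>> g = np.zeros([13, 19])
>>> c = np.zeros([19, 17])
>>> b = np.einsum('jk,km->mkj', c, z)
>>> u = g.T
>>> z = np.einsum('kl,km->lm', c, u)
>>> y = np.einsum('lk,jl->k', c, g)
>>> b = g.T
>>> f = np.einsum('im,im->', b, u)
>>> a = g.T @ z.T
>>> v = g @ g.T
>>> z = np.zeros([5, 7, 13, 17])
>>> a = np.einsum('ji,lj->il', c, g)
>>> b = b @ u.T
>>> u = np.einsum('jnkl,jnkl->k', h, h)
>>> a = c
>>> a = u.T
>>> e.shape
(17, 5)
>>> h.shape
(29, 17, 17, 13)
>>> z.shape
(5, 7, 13, 17)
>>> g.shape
(13, 19)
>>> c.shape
(19, 17)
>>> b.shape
(19, 19)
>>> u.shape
(17,)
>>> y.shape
(17,)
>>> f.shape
()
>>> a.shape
(17,)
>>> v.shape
(13, 13)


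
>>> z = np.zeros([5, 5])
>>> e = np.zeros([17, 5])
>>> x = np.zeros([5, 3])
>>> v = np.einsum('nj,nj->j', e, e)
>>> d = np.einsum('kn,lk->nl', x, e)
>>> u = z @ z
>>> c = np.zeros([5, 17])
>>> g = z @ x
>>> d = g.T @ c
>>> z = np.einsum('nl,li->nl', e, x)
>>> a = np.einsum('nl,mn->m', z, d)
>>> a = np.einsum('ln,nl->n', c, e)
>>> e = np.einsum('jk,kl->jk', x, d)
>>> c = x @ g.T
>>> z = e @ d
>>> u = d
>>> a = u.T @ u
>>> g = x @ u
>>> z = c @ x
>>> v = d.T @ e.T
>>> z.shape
(5, 3)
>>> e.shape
(5, 3)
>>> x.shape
(5, 3)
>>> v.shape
(17, 5)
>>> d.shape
(3, 17)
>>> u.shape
(3, 17)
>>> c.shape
(5, 5)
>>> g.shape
(5, 17)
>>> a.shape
(17, 17)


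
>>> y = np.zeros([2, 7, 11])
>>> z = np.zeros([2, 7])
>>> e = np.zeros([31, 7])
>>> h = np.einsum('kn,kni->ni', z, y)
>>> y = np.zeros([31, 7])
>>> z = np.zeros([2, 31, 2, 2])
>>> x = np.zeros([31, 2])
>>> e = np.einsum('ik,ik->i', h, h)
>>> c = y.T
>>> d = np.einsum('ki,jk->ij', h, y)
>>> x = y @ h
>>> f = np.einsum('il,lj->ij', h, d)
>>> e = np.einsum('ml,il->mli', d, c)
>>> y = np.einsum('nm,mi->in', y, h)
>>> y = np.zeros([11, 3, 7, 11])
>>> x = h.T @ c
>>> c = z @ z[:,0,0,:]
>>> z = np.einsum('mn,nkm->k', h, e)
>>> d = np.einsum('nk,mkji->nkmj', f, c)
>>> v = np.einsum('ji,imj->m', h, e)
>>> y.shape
(11, 3, 7, 11)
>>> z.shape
(31,)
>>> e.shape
(11, 31, 7)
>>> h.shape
(7, 11)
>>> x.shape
(11, 31)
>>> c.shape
(2, 31, 2, 2)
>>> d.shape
(7, 31, 2, 2)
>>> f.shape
(7, 31)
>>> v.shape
(31,)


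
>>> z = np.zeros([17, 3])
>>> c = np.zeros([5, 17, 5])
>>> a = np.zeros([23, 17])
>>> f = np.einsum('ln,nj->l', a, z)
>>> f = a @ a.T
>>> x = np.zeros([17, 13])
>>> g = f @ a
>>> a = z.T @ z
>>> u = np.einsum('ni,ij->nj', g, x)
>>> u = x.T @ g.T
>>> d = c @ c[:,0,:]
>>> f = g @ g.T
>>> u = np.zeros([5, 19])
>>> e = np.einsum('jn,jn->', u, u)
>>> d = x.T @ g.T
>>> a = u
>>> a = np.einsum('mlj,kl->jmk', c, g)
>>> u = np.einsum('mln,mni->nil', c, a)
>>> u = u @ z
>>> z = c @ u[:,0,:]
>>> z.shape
(5, 17, 3)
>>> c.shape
(5, 17, 5)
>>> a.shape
(5, 5, 23)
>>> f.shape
(23, 23)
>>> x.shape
(17, 13)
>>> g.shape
(23, 17)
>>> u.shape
(5, 23, 3)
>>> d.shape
(13, 23)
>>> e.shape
()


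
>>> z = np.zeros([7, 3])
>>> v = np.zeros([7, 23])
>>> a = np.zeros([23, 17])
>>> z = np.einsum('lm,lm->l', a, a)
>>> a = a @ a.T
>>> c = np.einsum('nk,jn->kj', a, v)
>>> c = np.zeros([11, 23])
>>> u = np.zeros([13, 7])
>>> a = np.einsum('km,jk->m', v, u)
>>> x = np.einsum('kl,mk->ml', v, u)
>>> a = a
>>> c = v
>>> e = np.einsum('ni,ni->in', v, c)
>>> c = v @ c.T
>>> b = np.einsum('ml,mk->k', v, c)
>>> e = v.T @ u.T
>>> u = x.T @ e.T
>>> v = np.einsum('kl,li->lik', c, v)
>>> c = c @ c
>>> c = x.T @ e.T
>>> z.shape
(23,)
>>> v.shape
(7, 23, 7)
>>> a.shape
(23,)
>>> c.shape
(23, 23)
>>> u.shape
(23, 23)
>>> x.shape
(13, 23)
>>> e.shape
(23, 13)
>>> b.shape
(7,)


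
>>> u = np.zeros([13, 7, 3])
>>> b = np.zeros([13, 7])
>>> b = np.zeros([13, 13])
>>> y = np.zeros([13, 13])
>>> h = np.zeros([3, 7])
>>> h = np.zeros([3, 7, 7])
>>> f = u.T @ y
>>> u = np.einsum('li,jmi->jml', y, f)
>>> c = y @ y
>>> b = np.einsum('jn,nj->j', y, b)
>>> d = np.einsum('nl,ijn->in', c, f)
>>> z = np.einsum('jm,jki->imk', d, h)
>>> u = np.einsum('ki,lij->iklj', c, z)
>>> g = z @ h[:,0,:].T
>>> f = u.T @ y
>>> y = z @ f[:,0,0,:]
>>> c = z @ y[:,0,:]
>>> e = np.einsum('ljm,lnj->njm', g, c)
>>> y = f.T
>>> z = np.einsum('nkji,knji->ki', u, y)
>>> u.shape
(13, 13, 7, 7)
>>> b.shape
(13,)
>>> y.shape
(13, 13, 7, 7)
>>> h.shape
(3, 7, 7)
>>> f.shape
(7, 7, 13, 13)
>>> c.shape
(7, 13, 13)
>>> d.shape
(3, 13)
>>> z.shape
(13, 7)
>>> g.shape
(7, 13, 3)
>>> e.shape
(13, 13, 3)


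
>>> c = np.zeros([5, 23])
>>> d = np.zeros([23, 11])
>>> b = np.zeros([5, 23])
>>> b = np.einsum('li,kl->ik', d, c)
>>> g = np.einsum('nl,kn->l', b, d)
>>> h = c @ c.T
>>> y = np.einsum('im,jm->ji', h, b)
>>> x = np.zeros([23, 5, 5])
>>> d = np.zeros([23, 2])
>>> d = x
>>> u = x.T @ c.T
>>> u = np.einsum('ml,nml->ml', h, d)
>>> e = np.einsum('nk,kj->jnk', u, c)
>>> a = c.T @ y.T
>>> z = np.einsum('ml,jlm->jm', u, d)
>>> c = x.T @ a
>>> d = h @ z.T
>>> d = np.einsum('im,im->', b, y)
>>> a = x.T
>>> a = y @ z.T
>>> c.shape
(5, 5, 11)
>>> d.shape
()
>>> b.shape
(11, 5)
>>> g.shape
(5,)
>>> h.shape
(5, 5)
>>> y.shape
(11, 5)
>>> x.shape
(23, 5, 5)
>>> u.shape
(5, 5)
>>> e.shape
(23, 5, 5)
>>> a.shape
(11, 23)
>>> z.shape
(23, 5)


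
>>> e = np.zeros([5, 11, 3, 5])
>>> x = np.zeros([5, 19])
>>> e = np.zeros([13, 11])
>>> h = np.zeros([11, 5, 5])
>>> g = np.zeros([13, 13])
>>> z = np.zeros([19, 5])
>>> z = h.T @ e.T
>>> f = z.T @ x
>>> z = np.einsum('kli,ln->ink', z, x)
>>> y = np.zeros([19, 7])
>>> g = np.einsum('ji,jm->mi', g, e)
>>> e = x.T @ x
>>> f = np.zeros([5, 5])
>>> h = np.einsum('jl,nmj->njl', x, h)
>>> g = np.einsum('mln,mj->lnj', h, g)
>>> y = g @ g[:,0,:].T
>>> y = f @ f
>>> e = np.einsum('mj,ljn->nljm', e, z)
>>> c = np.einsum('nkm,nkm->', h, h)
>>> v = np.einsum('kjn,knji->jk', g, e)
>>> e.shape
(5, 13, 19, 19)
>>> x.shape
(5, 19)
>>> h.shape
(11, 5, 19)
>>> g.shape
(5, 19, 13)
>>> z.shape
(13, 19, 5)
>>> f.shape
(5, 5)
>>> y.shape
(5, 5)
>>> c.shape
()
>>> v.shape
(19, 5)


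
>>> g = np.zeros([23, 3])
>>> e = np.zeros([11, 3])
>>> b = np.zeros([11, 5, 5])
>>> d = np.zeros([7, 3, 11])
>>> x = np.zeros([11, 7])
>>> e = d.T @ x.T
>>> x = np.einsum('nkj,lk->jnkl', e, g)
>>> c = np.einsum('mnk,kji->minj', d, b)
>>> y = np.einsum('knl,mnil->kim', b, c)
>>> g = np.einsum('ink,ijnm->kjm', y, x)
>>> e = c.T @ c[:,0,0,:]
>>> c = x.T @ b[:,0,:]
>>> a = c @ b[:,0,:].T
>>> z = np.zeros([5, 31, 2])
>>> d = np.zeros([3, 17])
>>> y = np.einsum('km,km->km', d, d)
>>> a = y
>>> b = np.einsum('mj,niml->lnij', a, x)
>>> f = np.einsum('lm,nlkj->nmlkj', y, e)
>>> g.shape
(7, 11, 23)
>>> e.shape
(5, 3, 5, 5)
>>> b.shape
(23, 11, 11, 17)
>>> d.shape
(3, 17)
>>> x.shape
(11, 11, 3, 23)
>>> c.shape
(23, 3, 11, 5)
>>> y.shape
(3, 17)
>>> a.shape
(3, 17)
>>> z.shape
(5, 31, 2)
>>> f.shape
(5, 17, 3, 5, 5)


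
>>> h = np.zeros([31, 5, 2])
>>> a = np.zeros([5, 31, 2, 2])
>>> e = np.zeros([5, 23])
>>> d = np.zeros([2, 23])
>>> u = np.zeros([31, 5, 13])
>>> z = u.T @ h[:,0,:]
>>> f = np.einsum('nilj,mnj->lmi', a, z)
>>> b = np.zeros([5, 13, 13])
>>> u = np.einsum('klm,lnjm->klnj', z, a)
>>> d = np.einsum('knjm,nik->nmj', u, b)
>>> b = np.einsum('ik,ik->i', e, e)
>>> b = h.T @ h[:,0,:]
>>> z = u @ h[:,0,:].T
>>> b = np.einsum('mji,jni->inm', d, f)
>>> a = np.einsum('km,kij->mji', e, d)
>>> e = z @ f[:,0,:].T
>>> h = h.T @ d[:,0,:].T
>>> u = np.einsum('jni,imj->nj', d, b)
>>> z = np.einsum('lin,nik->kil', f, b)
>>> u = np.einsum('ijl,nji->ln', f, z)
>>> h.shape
(2, 5, 5)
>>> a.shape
(23, 31, 2)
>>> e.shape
(13, 5, 31, 2)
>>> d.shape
(5, 2, 31)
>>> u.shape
(31, 5)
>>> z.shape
(5, 13, 2)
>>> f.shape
(2, 13, 31)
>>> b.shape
(31, 13, 5)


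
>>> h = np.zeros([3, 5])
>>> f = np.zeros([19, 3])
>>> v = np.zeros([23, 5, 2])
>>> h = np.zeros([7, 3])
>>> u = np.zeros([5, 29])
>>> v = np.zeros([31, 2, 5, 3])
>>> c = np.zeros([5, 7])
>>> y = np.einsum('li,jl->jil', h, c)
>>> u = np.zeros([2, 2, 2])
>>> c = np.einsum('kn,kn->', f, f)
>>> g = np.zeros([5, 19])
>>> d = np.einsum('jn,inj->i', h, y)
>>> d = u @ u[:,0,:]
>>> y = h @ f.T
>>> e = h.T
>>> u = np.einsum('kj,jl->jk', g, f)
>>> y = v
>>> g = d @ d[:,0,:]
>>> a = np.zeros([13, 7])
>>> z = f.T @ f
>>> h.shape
(7, 3)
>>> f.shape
(19, 3)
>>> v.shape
(31, 2, 5, 3)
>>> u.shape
(19, 5)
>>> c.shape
()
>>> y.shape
(31, 2, 5, 3)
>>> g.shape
(2, 2, 2)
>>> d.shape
(2, 2, 2)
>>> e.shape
(3, 7)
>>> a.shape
(13, 7)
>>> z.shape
(3, 3)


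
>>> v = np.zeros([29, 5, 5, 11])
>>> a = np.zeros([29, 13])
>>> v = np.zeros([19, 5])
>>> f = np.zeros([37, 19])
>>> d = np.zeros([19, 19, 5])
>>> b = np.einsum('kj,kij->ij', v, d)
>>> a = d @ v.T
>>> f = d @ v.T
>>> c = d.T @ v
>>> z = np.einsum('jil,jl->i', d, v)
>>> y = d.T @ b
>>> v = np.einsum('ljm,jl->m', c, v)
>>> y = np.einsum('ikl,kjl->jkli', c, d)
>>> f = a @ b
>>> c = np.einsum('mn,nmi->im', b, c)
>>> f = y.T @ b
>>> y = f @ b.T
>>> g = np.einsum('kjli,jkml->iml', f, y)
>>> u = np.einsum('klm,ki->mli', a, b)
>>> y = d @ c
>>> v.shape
(5,)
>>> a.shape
(19, 19, 19)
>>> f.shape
(5, 5, 19, 5)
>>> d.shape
(19, 19, 5)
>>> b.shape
(19, 5)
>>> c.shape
(5, 19)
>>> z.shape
(19,)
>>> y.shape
(19, 19, 19)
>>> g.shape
(5, 19, 19)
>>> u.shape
(19, 19, 5)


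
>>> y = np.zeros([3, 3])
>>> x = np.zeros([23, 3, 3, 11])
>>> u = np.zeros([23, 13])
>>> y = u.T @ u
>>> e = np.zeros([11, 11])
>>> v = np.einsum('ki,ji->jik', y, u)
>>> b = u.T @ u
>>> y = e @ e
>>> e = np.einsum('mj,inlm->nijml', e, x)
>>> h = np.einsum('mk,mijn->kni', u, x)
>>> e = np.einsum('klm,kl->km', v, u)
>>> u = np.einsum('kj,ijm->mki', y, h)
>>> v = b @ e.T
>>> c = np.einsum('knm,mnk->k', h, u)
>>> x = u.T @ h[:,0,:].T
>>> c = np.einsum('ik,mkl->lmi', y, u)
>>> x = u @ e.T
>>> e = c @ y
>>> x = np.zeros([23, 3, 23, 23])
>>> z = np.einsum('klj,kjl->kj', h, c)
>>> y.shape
(11, 11)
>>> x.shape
(23, 3, 23, 23)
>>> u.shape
(3, 11, 13)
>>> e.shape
(13, 3, 11)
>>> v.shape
(13, 23)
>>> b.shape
(13, 13)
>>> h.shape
(13, 11, 3)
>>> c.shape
(13, 3, 11)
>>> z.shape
(13, 3)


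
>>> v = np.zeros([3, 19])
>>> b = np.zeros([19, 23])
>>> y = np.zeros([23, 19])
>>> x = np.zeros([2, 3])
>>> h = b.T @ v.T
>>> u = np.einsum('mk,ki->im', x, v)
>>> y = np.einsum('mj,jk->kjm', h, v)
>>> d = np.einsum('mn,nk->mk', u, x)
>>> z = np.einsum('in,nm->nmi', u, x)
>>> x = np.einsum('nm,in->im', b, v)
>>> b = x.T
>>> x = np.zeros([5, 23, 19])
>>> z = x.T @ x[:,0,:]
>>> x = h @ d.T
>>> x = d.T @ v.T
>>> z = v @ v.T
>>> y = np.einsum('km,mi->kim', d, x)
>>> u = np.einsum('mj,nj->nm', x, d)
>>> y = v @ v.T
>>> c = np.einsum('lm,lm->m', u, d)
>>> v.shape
(3, 19)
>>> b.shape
(23, 3)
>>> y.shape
(3, 3)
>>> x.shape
(3, 3)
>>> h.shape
(23, 3)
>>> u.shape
(19, 3)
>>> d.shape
(19, 3)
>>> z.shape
(3, 3)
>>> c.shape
(3,)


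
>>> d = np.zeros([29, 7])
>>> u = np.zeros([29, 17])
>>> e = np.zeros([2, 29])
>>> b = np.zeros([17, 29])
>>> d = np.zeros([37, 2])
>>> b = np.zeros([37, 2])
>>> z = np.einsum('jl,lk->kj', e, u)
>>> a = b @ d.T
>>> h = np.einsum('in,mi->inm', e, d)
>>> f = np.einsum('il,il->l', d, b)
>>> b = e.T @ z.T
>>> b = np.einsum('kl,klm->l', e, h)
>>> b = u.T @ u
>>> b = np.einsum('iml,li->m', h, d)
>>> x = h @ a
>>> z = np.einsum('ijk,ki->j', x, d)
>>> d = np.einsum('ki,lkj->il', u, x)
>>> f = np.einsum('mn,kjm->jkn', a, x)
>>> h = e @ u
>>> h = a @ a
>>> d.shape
(17, 2)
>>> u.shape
(29, 17)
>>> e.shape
(2, 29)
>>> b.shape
(29,)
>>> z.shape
(29,)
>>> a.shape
(37, 37)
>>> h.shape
(37, 37)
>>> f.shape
(29, 2, 37)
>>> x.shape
(2, 29, 37)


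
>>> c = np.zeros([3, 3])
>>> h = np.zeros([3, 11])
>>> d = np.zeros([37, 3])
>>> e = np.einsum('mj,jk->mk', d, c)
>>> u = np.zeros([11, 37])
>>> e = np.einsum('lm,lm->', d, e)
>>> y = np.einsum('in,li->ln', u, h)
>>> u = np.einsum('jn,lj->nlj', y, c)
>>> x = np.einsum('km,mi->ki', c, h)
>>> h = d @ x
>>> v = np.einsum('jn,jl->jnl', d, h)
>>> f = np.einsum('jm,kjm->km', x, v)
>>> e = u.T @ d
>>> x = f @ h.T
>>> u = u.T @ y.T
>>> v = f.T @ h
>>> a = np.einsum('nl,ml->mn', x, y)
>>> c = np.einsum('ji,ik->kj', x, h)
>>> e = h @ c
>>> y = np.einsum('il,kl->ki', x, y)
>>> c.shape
(11, 37)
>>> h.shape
(37, 11)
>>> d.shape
(37, 3)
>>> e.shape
(37, 37)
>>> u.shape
(3, 3, 3)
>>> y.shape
(3, 37)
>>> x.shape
(37, 37)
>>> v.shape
(11, 11)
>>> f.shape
(37, 11)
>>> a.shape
(3, 37)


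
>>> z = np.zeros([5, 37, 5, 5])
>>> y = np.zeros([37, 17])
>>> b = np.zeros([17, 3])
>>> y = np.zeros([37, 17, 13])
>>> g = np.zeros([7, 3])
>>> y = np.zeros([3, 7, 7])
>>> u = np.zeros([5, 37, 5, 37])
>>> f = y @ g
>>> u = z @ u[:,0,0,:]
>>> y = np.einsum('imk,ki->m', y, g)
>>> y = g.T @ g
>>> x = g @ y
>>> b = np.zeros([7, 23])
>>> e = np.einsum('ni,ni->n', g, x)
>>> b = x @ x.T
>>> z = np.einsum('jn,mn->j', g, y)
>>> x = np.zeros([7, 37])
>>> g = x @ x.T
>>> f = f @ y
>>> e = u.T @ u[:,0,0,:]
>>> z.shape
(7,)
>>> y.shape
(3, 3)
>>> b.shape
(7, 7)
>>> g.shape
(7, 7)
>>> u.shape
(5, 37, 5, 37)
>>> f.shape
(3, 7, 3)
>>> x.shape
(7, 37)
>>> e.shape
(37, 5, 37, 37)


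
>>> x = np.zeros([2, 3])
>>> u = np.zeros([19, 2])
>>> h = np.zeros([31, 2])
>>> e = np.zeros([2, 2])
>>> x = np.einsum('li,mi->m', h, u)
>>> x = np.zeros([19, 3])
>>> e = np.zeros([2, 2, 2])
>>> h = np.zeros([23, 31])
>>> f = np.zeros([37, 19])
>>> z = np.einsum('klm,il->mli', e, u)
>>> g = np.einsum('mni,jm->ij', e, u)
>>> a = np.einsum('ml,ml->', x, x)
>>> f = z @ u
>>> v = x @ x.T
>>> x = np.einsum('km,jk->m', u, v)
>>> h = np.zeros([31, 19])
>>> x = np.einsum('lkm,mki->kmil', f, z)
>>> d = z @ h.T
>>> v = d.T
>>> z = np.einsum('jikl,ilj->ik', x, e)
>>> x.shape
(2, 2, 19, 2)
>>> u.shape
(19, 2)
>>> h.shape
(31, 19)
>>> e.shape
(2, 2, 2)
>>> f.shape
(2, 2, 2)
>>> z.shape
(2, 19)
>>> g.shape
(2, 19)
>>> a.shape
()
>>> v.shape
(31, 2, 2)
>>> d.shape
(2, 2, 31)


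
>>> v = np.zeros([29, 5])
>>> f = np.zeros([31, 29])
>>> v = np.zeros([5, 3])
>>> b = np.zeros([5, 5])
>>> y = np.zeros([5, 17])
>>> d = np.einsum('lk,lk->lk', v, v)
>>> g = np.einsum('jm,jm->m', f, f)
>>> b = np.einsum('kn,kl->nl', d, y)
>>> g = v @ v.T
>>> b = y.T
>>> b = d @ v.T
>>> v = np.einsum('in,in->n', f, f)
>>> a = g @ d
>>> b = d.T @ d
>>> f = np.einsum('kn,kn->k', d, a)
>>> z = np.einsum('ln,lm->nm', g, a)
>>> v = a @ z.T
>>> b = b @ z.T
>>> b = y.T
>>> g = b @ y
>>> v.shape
(5, 5)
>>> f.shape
(5,)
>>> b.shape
(17, 5)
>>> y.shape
(5, 17)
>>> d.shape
(5, 3)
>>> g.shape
(17, 17)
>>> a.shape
(5, 3)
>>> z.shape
(5, 3)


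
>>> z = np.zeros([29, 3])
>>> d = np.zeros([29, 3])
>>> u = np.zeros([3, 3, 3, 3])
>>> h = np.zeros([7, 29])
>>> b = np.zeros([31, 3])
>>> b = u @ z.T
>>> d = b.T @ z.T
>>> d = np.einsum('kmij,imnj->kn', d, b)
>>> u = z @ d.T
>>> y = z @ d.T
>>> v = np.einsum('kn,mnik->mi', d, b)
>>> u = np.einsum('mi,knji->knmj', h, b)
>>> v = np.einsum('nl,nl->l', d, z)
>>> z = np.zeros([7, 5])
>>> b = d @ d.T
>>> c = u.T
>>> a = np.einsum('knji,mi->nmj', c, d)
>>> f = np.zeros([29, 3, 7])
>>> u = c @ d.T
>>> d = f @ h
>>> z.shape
(7, 5)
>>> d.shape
(29, 3, 29)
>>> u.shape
(3, 7, 3, 29)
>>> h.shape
(7, 29)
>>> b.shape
(29, 29)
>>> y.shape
(29, 29)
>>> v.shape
(3,)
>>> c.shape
(3, 7, 3, 3)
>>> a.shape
(7, 29, 3)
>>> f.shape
(29, 3, 7)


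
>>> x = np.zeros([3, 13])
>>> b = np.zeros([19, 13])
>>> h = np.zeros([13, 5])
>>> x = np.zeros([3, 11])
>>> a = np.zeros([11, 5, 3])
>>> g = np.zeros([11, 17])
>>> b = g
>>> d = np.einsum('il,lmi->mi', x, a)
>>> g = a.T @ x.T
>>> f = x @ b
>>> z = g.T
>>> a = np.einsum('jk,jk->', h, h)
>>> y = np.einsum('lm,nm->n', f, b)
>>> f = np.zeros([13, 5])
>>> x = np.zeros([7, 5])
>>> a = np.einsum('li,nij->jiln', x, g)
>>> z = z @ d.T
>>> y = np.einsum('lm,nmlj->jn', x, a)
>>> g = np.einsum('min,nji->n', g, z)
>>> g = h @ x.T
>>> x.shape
(7, 5)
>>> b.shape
(11, 17)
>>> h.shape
(13, 5)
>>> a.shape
(3, 5, 7, 3)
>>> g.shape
(13, 7)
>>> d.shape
(5, 3)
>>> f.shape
(13, 5)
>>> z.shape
(3, 5, 5)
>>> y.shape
(3, 3)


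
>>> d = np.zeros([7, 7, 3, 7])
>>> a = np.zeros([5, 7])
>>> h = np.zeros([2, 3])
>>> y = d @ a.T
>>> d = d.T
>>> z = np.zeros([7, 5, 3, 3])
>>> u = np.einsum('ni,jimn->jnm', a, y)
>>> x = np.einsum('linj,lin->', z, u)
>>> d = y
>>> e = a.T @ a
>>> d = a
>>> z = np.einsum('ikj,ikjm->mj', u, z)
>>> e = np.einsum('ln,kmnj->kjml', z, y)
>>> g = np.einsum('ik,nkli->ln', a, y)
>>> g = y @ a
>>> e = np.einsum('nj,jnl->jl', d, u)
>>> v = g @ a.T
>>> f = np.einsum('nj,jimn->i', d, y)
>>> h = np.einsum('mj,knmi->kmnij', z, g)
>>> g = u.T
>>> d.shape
(5, 7)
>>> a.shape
(5, 7)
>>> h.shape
(7, 3, 7, 7, 3)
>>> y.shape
(7, 7, 3, 5)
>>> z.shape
(3, 3)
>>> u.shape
(7, 5, 3)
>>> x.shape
()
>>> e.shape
(7, 3)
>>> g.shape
(3, 5, 7)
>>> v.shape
(7, 7, 3, 5)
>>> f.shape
(7,)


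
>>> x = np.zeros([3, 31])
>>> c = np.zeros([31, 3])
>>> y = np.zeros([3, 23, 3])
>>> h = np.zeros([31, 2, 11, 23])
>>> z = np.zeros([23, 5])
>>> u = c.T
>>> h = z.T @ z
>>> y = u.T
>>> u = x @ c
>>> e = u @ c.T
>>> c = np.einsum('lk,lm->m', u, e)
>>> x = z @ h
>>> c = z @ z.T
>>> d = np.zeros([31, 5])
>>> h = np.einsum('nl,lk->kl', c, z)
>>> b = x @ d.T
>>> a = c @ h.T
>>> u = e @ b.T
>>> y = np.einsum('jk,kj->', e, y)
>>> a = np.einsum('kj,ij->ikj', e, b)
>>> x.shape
(23, 5)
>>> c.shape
(23, 23)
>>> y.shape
()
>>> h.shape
(5, 23)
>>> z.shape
(23, 5)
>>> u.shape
(3, 23)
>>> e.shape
(3, 31)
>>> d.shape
(31, 5)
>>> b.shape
(23, 31)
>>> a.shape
(23, 3, 31)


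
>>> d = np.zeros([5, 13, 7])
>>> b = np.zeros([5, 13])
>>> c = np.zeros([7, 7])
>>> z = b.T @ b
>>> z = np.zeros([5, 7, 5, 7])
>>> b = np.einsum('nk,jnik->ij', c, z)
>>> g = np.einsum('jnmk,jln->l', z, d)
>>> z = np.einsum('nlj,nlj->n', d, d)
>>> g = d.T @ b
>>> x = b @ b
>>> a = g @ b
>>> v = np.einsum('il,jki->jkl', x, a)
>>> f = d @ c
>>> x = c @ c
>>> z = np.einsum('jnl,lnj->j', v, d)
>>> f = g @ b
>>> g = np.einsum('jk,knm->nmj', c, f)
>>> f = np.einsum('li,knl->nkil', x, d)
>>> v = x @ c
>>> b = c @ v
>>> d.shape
(5, 13, 7)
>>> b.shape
(7, 7)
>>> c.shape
(7, 7)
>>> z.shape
(7,)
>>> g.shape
(13, 5, 7)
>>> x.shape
(7, 7)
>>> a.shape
(7, 13, 5)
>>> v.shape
(7, 7)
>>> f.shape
(13, 5, 7, 7)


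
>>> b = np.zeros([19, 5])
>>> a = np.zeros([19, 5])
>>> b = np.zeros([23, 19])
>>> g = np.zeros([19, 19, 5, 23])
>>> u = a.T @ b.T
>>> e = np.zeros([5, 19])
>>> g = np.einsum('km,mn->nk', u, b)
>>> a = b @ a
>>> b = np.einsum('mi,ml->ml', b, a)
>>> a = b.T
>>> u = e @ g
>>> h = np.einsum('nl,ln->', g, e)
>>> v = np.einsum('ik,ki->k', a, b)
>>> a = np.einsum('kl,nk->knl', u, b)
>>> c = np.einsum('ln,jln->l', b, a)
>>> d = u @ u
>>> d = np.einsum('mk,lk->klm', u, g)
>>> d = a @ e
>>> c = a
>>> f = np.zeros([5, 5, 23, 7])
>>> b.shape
(23, 5)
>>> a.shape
(5, 23, 5)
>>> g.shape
(19, 5)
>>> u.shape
(5, 5)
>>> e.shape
(5, 19)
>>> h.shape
()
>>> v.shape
(23,)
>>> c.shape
(5, 23, 5)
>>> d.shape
(5, 23, 19)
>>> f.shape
(5, 5, 23, 7)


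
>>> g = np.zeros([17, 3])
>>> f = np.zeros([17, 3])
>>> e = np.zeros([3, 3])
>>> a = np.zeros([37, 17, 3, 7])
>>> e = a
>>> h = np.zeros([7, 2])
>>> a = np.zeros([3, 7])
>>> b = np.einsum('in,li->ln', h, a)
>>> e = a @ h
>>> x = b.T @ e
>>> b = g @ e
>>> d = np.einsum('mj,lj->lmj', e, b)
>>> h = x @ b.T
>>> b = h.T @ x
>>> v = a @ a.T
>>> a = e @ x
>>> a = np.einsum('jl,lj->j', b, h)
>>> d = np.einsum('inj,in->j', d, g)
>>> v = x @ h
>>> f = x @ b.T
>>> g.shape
(17, 3)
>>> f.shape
(2, 17)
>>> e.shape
(3, 2)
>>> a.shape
(17,)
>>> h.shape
(2, 17)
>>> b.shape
(17, 2)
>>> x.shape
(2, 2)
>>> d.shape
(2,)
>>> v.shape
(2, 17)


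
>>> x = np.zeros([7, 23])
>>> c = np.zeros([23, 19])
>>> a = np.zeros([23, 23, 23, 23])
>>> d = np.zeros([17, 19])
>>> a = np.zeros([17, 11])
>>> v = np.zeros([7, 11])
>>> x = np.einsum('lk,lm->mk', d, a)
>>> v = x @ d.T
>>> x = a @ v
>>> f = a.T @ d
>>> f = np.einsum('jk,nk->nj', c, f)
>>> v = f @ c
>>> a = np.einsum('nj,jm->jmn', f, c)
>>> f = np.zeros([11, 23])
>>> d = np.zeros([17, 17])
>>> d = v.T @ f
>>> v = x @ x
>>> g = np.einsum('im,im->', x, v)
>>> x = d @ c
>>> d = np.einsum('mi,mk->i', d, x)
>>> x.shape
(19, 19)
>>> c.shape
(23, 19)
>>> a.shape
(23, 19, 11)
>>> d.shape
(23,)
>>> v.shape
(17, 17)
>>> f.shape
(11, 23)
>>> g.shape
()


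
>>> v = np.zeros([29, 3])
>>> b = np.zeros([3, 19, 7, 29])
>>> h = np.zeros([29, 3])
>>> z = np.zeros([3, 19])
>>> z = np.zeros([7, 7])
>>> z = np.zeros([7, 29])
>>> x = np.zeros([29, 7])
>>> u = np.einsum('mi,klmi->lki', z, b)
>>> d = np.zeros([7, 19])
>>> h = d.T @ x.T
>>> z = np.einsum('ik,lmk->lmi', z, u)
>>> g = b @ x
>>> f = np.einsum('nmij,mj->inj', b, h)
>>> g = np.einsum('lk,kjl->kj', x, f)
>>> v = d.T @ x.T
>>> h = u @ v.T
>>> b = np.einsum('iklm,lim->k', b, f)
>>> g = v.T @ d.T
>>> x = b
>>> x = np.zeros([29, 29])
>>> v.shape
(19, 29)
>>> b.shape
(19,)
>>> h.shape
(19, 3, 19)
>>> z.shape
(19, 3, 7)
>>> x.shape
(29, 29)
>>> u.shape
(19, 3, 29)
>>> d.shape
(7, 19)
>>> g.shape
(29, 7)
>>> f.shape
(7, 3, 29)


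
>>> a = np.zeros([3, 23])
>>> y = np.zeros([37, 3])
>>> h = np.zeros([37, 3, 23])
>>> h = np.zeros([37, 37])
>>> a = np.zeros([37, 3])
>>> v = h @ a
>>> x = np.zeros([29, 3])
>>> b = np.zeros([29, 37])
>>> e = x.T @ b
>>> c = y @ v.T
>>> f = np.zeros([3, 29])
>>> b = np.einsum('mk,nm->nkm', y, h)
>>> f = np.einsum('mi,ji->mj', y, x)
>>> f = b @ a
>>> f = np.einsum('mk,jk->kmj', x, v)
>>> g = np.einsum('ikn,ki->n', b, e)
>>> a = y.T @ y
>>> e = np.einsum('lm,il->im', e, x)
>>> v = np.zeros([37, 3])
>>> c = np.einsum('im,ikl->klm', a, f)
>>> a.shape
(3, 3)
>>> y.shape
(37, 3)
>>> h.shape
(37, 37)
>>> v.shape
(37, 3)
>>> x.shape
(29, 3)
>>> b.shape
(37, 3, 37)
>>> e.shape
(29, 37)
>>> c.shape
(29, 37, 3)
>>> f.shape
(3, 29, 37)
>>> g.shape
(37,)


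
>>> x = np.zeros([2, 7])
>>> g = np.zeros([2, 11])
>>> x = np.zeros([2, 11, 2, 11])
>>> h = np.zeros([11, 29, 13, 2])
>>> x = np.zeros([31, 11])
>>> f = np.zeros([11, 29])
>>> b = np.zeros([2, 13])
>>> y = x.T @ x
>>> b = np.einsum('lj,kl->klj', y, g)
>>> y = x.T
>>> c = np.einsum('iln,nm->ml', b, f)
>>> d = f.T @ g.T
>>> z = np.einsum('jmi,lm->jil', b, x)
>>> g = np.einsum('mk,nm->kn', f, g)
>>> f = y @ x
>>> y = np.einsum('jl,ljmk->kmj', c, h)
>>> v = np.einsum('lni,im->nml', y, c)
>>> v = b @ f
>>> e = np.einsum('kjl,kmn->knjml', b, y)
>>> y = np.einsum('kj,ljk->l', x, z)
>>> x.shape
(31, 11)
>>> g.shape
(29, 2)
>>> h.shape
(11, 29, 13, 2)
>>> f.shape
(11, 11)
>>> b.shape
(2, 11, 11)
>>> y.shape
(2,)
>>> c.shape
(29, 11)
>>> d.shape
(29, 2)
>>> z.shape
(2, 11, 31)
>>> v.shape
(2, 11, 11)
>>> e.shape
(2, 29, 11, 13, 11)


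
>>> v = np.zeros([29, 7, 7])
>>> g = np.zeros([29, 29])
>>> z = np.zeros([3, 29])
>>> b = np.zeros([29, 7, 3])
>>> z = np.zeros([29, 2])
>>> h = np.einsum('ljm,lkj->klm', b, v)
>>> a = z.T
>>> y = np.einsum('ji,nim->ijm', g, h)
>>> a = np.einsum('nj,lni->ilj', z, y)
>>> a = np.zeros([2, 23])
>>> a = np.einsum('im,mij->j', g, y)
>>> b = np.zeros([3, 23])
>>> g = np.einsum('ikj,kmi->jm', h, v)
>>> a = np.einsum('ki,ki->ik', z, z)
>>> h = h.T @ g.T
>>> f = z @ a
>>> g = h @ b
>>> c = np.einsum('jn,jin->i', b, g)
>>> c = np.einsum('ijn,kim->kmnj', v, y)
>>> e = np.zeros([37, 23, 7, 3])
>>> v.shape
(29, 7, 7)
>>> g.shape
(3, 29, 23)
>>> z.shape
(29, 2)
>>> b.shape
(3, 23)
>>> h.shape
(3, 29, 3)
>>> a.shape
(2, 29)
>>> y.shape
(29, 29, 3)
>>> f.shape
(29, 29)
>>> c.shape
(29, 3, 7, 7)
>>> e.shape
(37, 23, 7, 3)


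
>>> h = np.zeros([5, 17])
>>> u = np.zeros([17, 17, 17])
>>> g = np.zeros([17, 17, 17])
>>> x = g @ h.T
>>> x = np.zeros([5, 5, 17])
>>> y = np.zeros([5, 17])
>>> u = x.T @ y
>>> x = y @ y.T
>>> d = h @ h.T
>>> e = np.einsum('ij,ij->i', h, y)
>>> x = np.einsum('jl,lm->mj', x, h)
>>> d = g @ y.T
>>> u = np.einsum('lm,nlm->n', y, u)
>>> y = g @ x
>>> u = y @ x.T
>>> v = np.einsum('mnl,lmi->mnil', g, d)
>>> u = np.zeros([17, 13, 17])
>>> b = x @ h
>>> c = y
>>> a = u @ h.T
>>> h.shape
(5, 17)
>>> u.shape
(17, 13, 17)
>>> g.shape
(17, 17, 17)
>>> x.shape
(17, 5)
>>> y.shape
(17, 17, 5)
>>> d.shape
(17, 17, 5)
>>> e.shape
(5,)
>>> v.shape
(17, 17, 5, 17)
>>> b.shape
(17, 17)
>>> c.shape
(17, 17, 5)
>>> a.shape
(17, 13, 5)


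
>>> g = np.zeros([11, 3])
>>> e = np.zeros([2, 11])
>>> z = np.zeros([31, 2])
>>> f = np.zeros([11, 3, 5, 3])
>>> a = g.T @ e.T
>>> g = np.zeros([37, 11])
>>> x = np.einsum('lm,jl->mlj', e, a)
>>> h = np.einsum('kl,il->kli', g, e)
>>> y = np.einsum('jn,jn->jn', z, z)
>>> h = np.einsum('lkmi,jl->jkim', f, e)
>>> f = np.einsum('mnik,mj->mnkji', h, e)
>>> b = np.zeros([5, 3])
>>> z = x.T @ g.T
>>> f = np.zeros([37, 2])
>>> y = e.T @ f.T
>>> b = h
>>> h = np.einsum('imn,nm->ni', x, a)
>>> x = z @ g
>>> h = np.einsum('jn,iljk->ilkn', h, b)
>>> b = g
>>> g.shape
(37, 11)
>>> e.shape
(2, 11)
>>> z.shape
(3, 2, 37)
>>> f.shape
(37, 2)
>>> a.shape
(3, 2)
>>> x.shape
(3, 2, 11)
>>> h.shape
(2, 3, 5, 11)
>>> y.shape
(11, 37)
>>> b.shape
(37, 11)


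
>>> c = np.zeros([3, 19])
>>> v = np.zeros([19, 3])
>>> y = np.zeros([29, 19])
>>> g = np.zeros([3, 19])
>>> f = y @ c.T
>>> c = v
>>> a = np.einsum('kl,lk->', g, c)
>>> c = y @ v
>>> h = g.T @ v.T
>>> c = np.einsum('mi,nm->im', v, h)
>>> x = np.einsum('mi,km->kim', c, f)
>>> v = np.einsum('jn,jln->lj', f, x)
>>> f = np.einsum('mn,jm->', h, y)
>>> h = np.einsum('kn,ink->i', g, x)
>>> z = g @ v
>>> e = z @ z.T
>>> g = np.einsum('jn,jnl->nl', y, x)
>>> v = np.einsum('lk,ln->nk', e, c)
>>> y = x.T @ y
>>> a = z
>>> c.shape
(3, 19)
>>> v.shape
(19, 3)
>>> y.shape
(3, 19, 19)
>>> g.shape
(19, 3)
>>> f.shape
()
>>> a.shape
(3, 29)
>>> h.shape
(29,)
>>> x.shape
(29, 19, 3)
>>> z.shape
(3, 29)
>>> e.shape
(3, 3)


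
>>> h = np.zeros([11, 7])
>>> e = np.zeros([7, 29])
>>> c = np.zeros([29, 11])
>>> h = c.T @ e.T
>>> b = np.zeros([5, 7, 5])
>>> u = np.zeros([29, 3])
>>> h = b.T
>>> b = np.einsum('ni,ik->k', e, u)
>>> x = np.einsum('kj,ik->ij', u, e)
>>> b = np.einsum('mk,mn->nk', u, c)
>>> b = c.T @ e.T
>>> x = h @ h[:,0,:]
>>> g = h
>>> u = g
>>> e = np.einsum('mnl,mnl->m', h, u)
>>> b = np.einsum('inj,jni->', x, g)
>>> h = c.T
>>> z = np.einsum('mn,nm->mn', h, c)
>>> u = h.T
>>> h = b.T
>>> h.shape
()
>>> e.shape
(5,)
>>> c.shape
(29, 11)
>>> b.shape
()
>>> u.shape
(29, 11)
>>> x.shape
(5, 7, 5)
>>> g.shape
(5, 7, 5)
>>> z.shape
(11, 29)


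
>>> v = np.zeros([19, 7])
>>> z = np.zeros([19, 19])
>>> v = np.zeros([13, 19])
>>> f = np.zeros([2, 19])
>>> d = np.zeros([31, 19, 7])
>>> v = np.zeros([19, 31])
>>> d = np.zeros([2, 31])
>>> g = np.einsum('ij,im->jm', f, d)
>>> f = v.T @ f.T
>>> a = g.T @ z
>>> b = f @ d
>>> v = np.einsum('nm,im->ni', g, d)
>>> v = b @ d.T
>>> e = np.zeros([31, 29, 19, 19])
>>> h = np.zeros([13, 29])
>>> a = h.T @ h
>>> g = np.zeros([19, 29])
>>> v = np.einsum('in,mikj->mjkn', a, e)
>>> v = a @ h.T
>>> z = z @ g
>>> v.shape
(29, 13)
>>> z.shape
(19, 29)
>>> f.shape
(31, 2)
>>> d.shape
(2, 31)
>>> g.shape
(19, 29)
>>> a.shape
(29, 29)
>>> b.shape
(31, 31)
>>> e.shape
(31, 29, 19, 19)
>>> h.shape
(13, 29)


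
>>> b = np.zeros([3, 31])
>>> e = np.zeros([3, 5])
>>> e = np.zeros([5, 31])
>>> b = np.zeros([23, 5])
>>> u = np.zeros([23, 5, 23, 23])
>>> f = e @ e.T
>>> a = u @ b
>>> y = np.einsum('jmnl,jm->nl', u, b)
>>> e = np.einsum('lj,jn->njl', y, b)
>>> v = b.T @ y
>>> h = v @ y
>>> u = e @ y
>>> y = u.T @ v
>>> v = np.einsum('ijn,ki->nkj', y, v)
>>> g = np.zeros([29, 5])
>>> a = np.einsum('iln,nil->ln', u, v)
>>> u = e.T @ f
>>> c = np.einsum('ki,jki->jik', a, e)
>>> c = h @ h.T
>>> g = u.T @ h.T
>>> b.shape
(23, 5)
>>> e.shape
(5, 23, 23)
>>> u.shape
(23, 23, 5)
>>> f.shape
(5, 5)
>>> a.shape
(23, 23)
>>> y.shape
(23, 23, 23)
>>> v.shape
(23, 5, 23)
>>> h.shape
(5, 23)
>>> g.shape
(5, 23, 5)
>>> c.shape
(5, 5)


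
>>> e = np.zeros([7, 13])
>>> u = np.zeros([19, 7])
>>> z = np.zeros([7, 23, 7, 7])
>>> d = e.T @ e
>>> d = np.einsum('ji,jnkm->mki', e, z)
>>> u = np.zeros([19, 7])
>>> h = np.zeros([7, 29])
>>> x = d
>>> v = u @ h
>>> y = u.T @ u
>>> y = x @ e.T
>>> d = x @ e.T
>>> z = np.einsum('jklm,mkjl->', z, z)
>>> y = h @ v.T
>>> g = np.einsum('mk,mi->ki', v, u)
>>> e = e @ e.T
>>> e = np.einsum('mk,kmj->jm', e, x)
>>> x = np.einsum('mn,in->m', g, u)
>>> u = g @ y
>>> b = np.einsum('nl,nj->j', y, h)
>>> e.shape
(13, 7)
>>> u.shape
(29, 19)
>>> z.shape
()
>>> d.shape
(7, 7, 7)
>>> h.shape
(7, 29)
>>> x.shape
(29,)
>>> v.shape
(19, 29)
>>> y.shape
(7, 19)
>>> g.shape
(29, 7)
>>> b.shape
(29,)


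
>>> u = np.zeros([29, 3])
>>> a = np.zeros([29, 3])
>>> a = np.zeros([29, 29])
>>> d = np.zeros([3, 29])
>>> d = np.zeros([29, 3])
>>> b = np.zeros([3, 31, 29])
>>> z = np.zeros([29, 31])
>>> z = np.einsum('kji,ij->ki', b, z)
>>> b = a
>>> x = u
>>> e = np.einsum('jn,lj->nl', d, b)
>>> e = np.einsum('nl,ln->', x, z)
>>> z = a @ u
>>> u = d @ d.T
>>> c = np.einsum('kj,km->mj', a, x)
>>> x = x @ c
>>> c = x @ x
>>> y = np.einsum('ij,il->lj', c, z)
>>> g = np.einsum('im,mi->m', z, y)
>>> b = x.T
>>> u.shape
(29, 29)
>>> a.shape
(29, 29)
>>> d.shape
(29, 3)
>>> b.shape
(29, 29)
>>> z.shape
(29, 3)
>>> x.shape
(29, 29)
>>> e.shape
()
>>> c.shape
(29, 29)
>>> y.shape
(3, 29)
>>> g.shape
(3,)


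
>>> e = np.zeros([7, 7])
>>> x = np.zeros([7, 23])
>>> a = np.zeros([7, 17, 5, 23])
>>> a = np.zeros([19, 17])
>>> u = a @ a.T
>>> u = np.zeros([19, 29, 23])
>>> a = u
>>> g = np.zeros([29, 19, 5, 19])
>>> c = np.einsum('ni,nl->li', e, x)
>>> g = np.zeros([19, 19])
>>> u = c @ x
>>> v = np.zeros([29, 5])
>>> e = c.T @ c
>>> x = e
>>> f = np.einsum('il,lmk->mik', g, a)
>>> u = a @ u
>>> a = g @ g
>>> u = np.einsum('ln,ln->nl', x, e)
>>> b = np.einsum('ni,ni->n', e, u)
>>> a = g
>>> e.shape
(7, 7)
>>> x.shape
(7, 7)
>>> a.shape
(19, 19)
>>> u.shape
(7, 7)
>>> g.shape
(19, 19)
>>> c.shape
(23, 7)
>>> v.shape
(29, 5)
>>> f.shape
(29, 19, 23)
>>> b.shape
(7,)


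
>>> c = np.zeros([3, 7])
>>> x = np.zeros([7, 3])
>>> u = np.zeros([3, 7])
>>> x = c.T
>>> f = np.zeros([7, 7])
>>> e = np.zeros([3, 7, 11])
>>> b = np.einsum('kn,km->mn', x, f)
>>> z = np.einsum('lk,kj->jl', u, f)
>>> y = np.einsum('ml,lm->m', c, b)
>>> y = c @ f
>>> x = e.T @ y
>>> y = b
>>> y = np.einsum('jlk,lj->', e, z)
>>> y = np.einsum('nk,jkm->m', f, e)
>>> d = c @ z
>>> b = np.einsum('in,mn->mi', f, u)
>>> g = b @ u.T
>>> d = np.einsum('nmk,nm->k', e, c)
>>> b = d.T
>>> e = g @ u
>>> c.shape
(3, 7)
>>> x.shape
(11, 7, 7)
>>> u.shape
(3, 7)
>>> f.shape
(7, 7)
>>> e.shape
(3, 7)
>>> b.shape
(11,)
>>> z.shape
(7, 3)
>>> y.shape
(11,)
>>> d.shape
(11,)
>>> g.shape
(3, 3)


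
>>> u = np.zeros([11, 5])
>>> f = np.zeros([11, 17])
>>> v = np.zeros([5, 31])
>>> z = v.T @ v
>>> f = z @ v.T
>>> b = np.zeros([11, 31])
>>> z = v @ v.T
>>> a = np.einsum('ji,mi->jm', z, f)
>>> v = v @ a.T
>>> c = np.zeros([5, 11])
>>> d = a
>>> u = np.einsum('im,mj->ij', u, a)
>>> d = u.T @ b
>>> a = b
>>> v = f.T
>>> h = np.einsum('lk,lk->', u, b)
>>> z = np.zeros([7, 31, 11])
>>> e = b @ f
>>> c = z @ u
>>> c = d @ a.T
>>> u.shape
(11, 31)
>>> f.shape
(31, 5)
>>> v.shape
(5, 31)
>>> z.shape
(7, 31, 11)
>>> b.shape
(11, 31)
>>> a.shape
(11, 31)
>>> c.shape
(31, 11)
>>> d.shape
(31, 31)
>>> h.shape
()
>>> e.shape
(11, 5)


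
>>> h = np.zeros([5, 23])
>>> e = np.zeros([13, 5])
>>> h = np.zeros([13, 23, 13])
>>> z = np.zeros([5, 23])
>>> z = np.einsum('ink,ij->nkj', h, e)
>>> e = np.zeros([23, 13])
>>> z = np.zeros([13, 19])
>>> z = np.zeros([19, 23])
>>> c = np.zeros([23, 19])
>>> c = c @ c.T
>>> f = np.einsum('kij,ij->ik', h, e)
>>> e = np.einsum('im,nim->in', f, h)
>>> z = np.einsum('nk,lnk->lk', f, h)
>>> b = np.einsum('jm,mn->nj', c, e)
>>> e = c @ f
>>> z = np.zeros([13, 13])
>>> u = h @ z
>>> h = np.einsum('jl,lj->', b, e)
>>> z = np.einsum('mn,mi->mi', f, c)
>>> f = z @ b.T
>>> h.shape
()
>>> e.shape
(23, 13)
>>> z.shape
(23, 23)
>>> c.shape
(23, 23)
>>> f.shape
(23, 13)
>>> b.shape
(13, 23)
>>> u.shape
(13, 23, 13)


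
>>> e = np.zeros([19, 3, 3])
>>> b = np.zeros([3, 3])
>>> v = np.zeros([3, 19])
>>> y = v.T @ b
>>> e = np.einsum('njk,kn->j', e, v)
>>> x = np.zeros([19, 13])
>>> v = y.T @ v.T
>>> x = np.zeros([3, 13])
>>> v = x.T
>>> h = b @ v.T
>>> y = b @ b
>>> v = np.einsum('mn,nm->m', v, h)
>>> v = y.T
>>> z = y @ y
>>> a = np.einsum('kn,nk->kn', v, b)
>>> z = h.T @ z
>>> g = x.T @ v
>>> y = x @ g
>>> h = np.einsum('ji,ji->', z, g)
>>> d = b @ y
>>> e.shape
(3,)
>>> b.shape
(3, 3)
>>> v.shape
(3, 3)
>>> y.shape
(3, 3)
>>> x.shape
(3, 13)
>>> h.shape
()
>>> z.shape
(13, 3)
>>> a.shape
(3, 3)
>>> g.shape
(13, 3)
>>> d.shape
(3, 3)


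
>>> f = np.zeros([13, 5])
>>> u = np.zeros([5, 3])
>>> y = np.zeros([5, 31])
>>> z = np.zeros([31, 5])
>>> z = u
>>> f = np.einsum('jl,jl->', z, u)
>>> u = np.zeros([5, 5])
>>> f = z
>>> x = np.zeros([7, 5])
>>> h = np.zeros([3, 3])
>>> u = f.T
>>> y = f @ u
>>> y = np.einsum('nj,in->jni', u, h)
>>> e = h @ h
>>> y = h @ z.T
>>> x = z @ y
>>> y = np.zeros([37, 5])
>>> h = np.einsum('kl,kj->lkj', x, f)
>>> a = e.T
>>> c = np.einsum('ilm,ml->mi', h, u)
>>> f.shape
(5, 3)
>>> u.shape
(3, 5)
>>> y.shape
(37, 5)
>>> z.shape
(5, 3)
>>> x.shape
(5, 5)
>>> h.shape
(5, 5, 3)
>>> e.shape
(3, 3)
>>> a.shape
(3, 3)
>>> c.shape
(3, 5)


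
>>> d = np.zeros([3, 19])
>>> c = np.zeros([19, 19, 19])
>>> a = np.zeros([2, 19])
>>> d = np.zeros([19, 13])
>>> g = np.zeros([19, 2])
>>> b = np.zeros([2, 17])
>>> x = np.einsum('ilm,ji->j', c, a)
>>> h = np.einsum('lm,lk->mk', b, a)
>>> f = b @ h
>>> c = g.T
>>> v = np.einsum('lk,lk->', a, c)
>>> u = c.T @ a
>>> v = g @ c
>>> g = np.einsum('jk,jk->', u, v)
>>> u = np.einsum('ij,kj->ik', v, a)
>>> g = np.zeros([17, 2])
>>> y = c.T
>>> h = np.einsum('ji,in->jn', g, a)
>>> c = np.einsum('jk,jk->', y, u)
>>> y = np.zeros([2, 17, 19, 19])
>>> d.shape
(19, 13)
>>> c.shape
()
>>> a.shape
(2, 19)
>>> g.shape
(17, 2)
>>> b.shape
(2, 17)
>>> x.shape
(2,)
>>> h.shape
(17, 19)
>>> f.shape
(2, 19)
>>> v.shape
(19, 19)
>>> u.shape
(19, 2)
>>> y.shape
(2, 17, 19, 19)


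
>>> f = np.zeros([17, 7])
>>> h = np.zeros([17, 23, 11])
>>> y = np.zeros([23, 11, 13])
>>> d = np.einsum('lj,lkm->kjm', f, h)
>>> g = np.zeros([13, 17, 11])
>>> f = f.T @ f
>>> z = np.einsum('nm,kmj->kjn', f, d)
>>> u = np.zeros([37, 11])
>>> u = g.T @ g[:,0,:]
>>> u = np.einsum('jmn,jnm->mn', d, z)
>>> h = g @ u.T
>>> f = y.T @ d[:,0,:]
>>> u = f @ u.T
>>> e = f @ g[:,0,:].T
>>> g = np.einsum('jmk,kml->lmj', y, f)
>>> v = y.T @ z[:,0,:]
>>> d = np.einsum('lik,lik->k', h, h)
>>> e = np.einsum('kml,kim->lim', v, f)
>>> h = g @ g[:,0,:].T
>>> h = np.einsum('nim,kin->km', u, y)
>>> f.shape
(13, 11, 11)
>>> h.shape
(23, 7)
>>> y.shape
(23, 11, 13)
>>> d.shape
(7,)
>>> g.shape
(11, 11, 23)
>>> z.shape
(23, 11, 7)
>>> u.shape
(13, 11, 7)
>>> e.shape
(7, 11, 11)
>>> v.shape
(13, 11, 7)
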